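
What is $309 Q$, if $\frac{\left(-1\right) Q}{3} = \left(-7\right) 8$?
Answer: $51912$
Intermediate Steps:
$Q = 168$ ($Q = - 3 \left(\left(-7\right) 8\right) = \left(-3\right) \left(-56\right) = 168$)
$309 Q = 309 \cdot 168 = 51912$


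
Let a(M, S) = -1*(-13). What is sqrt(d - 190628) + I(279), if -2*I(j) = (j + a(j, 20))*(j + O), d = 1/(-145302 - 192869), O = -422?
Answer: 20878 + I*sqrt(21800146640779519)/338171 ≈ 20878.0 + 436.61*I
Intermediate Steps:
d = -1/338171 (d = 1/(-338171) = -1/338171 ≈ -2.9571e-6)
a(M, S) = 13
I(j) = -(-422 + j)*(13 + j)/2 (I(j) = -(j + 13)*(j - 422)/2 = -(13 + j)*(-422 + j)/2 = -(-422 + j)*(13 + j)/2)
sqrt(d - 190628) + I(279) = sqrt(-1/338171 - 190628) + (2743 - 1/2*279**2 + (409/2)*279) = sqrt(-64464861389/338171) + (2743 - 1/2*77841 + 114111/2) = I*sqrt(21800146640779519)/338171 + (2743 - 77841/2 + 114111/2) = I*sqrt(21800146640779519)/338171 + 20878 = 20878 + I*sqrt(21800146640779519)/338171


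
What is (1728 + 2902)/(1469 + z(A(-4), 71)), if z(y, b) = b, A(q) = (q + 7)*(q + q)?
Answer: 463/154 ≈ 3.0065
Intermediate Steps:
A(q) = 2*q*(7 + q) (A(q) = (7 + q)*(2*q) = 2*q*(7 + q))
(1728 + 2902)/(1469 + z(A(-4), 71)) = (1728 + 2902)/(1469 + 71) = 4630/1540 = 4630*(1/1540) = 463/154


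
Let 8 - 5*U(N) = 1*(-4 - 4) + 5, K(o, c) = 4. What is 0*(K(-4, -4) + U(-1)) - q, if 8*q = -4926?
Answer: 2463/4 ≈ 615.75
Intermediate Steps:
q = -2463/4 (q = (1/8)*(-4926) = -2463/4 ≈ -615.75)
U(N) = 11/5 (U(N) = 8/5 - (1*(-4 - 4) + 5)/5 = 8/5 - (1*(-8) + 5)/5 = 8/5 - (-8 + 5)/5 = 8/5 - 1/5*(-3) = 8/5 + 3/5 = 11/5)
0*(K(-4, -4) + U(-1)) - q = 0*(4 + 11/5) - 1*(-2463/4) = 0*(31/5) + 2463/4 = 0 + 2463/4 = 2463/4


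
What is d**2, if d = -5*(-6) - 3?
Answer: 729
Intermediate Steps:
d = 27 (d = 30 - 3 = 27)
d**2 = 27**2 = 729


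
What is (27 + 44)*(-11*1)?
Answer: -781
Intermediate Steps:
(27 + 44)*(-11*1) = 71*(-11) = -781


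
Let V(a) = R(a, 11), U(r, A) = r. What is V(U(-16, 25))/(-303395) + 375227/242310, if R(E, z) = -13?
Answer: 22769029139/14703128490 ≈ 1.5486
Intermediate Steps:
V(a) = -13
V(U(-16, 25))/(-303395) + 375227/242310 = -13/(-303395) + 375227/242310 = -13*(-1/303395) + 375227*(1/242310) = 13/303395 + 375227/242310 = 22769029139/14703128490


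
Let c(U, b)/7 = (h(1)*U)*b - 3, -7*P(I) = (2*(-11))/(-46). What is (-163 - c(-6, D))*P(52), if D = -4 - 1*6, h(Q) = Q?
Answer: 6182/161 ≈ 38.398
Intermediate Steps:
P(I) = -11/161 (P(I) = -2*(-11)/(7*(-46)) = -(-22)*(-1)/(7*46) = -⅐*11/23 = -11/161)
D = -10 (D = -4 - 6 = -10)
c(U, b) = -21 + 7*U*b (c(U, b) = 7*((1*U)*b - 3) = 7*(U*b - 3) = 7*(-3 + U*b) = -21 + 7*U*b)
(-163 - c(-6, D))*P(52) = (-163 - (-21 + 7*(-6)*(-10)))*(-11/161) = (-163 - (-21 + 420))*(-11/161) = (-163 - 1*399)*(-11/161) = (-163 - 399)*(-11/161) = -562*(-11/161) = 6182/161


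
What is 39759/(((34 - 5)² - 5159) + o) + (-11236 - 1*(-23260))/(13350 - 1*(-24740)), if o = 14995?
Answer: 273800093/67781155 ≈ 4.0395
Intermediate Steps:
39759/(((34 - 5)² - 5159) + o) + (-11236 - 1*(-23260))/(13350 - 1*(-24740)) = 39759/(((34 - 5)² - 5159) + 14995) + (-11236 - 1*(-23260))/(13350 - 1*(-24740)) = 39759/((29² - 5159) + 14995) + (-11236 + 23260)/(13350 + 24740) = 39759/((841 - 5159) + 14995) + 12024/38090 = 39759/(-4318 + 14995) + 12024*(1/38090) = 39759/10677 + 6012/19045 = 39759*(1/10677) + 6012/19045 = 13253/3559 + 6012/19045 = 273800093/67781155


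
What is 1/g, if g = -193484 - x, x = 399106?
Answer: -1/592590 ≈ -1.6875e-6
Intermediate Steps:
g = -592590 (g = -193484 - 1*399106 = -193484 - 399106 = -592590)
1/g = 1/(-592590) = -1/592590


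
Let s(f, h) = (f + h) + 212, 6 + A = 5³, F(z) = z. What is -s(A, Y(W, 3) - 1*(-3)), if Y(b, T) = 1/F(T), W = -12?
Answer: -1003/3 ≈ -334.33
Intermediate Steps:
Y(b, T) = 1/T
A = 119 (A = -6 + 5³ = -6 + 125 = 119)
s(f, h) = 212 + f + h
-s(A, Y(W, 3) - 1*(-3)) = -(212 + 119 + (1/3 - 1*(-3))) = -(212 + 119 + (⅓ + 3)) = -(212 + 119 + 10/3) = -1*1003/3 = -1003/3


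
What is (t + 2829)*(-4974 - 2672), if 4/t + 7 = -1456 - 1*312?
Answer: -38394167266/1775 ≈ -2.1631e+7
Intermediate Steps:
t = -4/1775 (t = 4/(-7 + (-1456 - 1*312)) = 4/(-7 + (-1456 - 312)) = 4/(-7 - 1768) = 4/(-1775) = 4*(-1/1775) = -4/1775 ≈ -0.0022535)
(t + 2829)*(-4974 - 2672) = (-4/1775 + 2829)*(-4974 - 2672) = (5021471/1775)*(-7646) = -38394167266/1775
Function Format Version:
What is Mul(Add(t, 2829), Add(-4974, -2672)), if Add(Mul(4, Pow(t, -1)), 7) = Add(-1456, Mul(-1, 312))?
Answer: Rational(-38394167266, 1775) ≈ -2.1631e+7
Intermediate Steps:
t = Rational(-4, 1775) (t = Mul(4, Pow(Add(-7, Add(-1456, Mul(-1, 312))), -1)) = Mul(4, Pow(Add(-7, Add(-1456, -312)), -1)) = Mul(4, Pow(Add(-7, -1768), -1)) = Mul(4, Pow(-1775, -1)) = Mul(4, Rational(-1, 1775)) = Rational(-4, 1775) ≈ -0.0022535)
Mul(Add(t, 2829), Add(-4974, -2672)) = Mul(Add(Rational(-4, 1775), 2829), Add(-4974, -2672)) = Mul(Rational(5021471, 1775), -7646) = Rational(-38394167266, 1775)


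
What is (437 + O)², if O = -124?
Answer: 97969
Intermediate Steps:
(437 + O)² = (437 - 124)² = 313² = 97969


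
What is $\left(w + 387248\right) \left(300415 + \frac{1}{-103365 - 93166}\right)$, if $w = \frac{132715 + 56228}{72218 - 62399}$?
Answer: $\frac{24945268991956149780}{214415321} \approx 1.1634 \cdot 10^{11}$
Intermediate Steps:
$w = \frac{62981}{3273}$ ($w = \frac{188943}{9819} = 188943 \cdot \frac{1}{9819} = \frac{62981}{3273} \approx 19.243$)
$\left(w + 387248\right) \left(300415 + \frac{1}{-103365 - 93166}\right) = \left(\frac{62981}{3273} + 387248\right) \left(300415 + \frac{1}{-103365 - 93166}\right) = \frac{1267525685 \left(300415 + \frac{1}{-196531}\right)}{3273} = \frac{1267525685 \left(300415 - \frac{1}{196531}\right)}{3273} = \frac{1267525685}{3273} \cdot \frac{59040860364}{196531} = \frac{24945268991956149780}{214415321}$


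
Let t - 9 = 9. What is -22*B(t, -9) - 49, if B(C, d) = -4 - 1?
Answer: 61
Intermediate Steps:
t = 18 (t = 9 + 9 = 18)
B(C, d) = -5
-22*B(t, -9) - 49 = -22*(-5) - 49 = 110 - 49 = 61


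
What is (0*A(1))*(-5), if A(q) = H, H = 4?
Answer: 0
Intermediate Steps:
A(q) = 4
(0*A(1))*(-5) = (0*4)*(-5) = 0*(-5) = 0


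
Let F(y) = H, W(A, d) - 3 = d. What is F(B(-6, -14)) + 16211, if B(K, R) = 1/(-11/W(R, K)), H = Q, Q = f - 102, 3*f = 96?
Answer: 16141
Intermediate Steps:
f = 32 (f = (⅓)*96 = 32)
W(A, d) = 3 + d
Q = -70 (Q = 32 - 102 = -70)
H = -70
B(K, R) = -3/11 - K/11 (B(K, R) = 1/(-11/(3 + K)) = -3/11 - K/11)
F(y) = -70
F(B(-6, -14)) + 16211 = -70 + 16211 = 16141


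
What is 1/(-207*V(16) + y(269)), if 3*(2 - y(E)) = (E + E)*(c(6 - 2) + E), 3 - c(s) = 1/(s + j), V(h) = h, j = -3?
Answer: -3/155728 ≈ -1.9264e-5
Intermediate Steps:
c(s) = 3 - 1/(-3 + s) (c(s) = 3 - 1/(s - 3) = 3 - 1/(-3 + s))
y(E) = 2 - 2*E*(2 + E)/3 (y(E) = 2 - (E + E)*((-10 + 3*(6 - 2))/(-3 + (6 - 2)) + E)/3 = 2 - 2*E*((-10 + 3*4)/(-3 + 4) + E)/3 = 2 - 2*E*((-10 + 12)/1 + E)/3 = 2 - 2*E*(1*2 + E)/3 = 2 - 2*E*(2 + E)/3)
1/(-207*V(16) + y(269)) = 1/(-207*16 + (2 - 4/3*269 - ⅔*269²)) = 1/(-3312 + (2 - 1076/3 - ⅔*72361)) = 1/(-3312 + (2 - 1076/3 - 144722/3)) = 1/(-3312 - 145792/3) = 1/(-155728/3) = -3/155728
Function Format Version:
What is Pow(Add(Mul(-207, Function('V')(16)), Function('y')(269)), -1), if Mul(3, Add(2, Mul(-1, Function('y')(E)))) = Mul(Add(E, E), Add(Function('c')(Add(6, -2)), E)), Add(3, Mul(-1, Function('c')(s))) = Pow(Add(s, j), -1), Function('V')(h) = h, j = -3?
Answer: Rational(-3, 155728) ≈ -1.9264e-5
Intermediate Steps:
Function('c')(s) = Add(3, Mul(-1, Pow(Add(-3, s), -1))) (Function('c')(s) = Add(3, Mul(-1, Pow(Add(s, -3), -1))) = Add(3, Mul(-1, Pow(Add(-3, s), -1))))
Function('y')(E) = Add(2, Mul(Rational(-2, 3), E, Add(2, E))) (Function('y')(E) = Add(2, Mul(Rational(-1, 3), Mul(Add(E, E), Add(Mul(Pow(Add(-3, Add(6, -2)), -1), Add(-10, Mul(3, Add(6, -2)))), E)))) = Add(2, Mul(Rational(-1, 3), Mul(Mul(2, E), Add(Mul(Pow(Add(-3, 4), -1), Add(-10, Mul(3, 4))), E)))) = Add(2, Mul(Rational(-1, 3), Mul(Mul(2, E), Add(Mul(Pow(1, -1), Add(-10, 12)), E)))) = Add(2, Mul(Rational(-1, 3), Mul(Mul(2, E), Add(Mul(1, 2), E)))) = Add(2, Mul(Rational(-1, 3), Mul(Mul(2, E), Add(2, E)))) = Add(2, Mul(Rational(-1, 3), Mul(2, E, Add(2, E)))) = Add(2, Mul(Rational(-2, 3), E, Add(2, E))))
Pow(Add(Mul(-207, Function('V')(16)), Function('y')(269)), -1) = Pow(Add(Mul(-207, 16), Add(2, Mul(Rational(-4, 3), 269), Mul(Rational(-2, 3), Pow(269, 2)))), -1) = Pow(Add(-3312, Add(2, Rational(-1076, 3), Mul(Rational(-2, 3), 72361))), -1) = Pow(Add(-3312, Add(2, Rational(-1076, 3), Rational(-144722, 3))), -1) = Pow(Add(-3312, Rational(-145792, 3)), -1) = Pow(Rational(-155728, 3), -1) = Rational(-3, 155728)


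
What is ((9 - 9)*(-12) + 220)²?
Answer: 48400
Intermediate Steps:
((9 - 9)*(-12) + 220)² = (0*(-12) + 220)² = (0 + 220)² = 220² = 48400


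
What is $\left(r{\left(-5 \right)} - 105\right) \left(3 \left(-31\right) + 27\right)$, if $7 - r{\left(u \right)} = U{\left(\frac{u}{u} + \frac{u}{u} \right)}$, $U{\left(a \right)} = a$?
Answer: $6600$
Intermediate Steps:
$r{\left(u \right)} = 5$ ($r{\left(u \right)} = 7 - \left(\frac{u}{u} + \frac{u}{u}\right) = 7 - \left(1 + 1\right) = 7 - 2 = 5$)
$\left(r{\left(-5 \right)} - 105\right) \left(3 \left(-31\right) + 27\right) = \left(5 - 105\right) \left(3 \left(-31\right) + 27\right) = - 100 \left(-93 + 27\right) = \left(-100\right) \left(-66\right) = 6600$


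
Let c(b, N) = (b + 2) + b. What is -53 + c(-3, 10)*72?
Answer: -341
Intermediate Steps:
c(b, N) = 2 + 2*b (c(b, N) = (2 + b) + b = 2 + 2*b)
-53 + c(-3, 10)*72 = -53 + (2 + 2*(-3))*72 = -53 + (2 - 6)*72 = -53 - 4*72 = -53 - 288 = -341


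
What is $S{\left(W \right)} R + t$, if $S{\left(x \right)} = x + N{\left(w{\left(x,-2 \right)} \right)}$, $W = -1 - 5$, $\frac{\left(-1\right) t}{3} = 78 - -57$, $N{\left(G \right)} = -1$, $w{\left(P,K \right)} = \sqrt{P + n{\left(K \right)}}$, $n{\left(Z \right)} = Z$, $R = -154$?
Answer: $673$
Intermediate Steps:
$w{\left(P,K \right)} = \sqrt{K + P}$ ($w{\left(P,K \right)} = \sqrt{P + K} = \sqrt{K + P}$)
$t = -405$ ($t = - 3 \left(78 - -57\right) = - 3 \left(78 + 57\right) = \left(-3\right) 135 = -405$)
$W = -6$ ($W = -1 - 5 = -6$)
$S{\left(x \right)} = -1 + x$ ($S{\left(x \right)} = x - 1 = -1 + x$)
$S{\left(W \right)} R + t = \left(-1 - 6\right) \left(-154\right) - 405 = \left(-7\right) \left(-154\right) - 405 = 1078 - 405 = 673$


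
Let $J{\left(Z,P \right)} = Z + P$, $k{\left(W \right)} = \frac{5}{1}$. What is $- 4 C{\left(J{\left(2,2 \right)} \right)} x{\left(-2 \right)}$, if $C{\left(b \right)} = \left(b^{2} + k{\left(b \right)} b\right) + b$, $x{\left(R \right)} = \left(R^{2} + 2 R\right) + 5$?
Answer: $-800$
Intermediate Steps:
$k{\left(W \right)} = 5$ ($k{\left(W \right)} = 5 \cdot 1 = 5$)
$J{\left(Z,P \right)} = P + Z$
$x{\left(R \right)} = 5 + R^{2} + 2 R$
$C{\left(b \right)} = b^{2} + 6 b$ ($C{\left(b \right)} = \left(b^{2} + 5 b\right) + b = b^{2} + 6 b$)
$- 4 C{\left(J{\left(2,2 \right)} \right)} x{\left(-2 \right)} = - 4 \left(2 + 2\right) \left(6 + \left(2 + 2\right)\right) \left(5 + \left(-2\right)^{2} + 2 \left(-2\right)\right) = - 4 \cdot 4 \left(6 + 4\right) \left(5 + 4 - 4\right) = - 4 \cdot 4 \cdot 10 \cdot 5 = \left(-4\right) 40 \cdot 5 = \left(-160\right) 5 = -800$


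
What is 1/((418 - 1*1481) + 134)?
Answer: -1/929 ≈ -0.0010764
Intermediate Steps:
1/((418 - 1*1481) + 134) = 1/((418 - 1481) + 134) = 1/(-1063 + 134) = 1/(-929) = -1/929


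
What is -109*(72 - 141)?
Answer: 7521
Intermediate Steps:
-109*(72 - 141) = -109*(-69) = 7521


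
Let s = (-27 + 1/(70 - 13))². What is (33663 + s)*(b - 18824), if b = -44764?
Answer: -2368367511076/1083 ≈ -2.1869e+9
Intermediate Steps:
s = 2365444/3249 (s = (-27 + 1/57)² = (-1538/57)² = 2365444/3249 ≈ 728.05)
(33663 + s)*(b - 18824) = (33663 + 2365444/3249)*(-44764 - 18824) = (111736531/3249)*(-63588) = -2368367511076/1083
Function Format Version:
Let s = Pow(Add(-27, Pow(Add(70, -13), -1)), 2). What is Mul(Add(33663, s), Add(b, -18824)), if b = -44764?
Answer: Rational(-2368367511076, 1083) ≈ -2.1869e+9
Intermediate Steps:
s = Rational(2365444, 3249) (s = Pow(Add(-27, Pow(57, -1)), 2) = Pow(Add(-27, Rational(1, 57)), 2) = Pow(Rational(-1538, 57), 2) = Rational(2365444, 3249) ≈ 728.05)
Mul(Add(33663, s), Add(b, -18824)) = Mul(Add(33663, Rational(2365444, 3249)), Add(-44764, -18824)) = Mul(Rational(111736531, 3249), -63588) = Rational(-2368367511076, 1083)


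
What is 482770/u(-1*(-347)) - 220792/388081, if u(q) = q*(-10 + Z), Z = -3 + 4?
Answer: -188043397786/1211976963 ≈ -155.15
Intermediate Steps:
Z = 1
u(q) = -9*q (u(q) = q*(-10 + 1) = q*(-9) = -9*q)
482770/u(-1*(-347)) - 220792/388081 = 482770/((-(-9)*(-347))) - 220792/388081 = 482770/((-9*347)) - 220792*1/388081 = 482770/(-3123) - 220792/388081 = 482770*(-1/3123) - 220792/388081 = -482770/3123 - 220792/388081 = -188043397786/1211976963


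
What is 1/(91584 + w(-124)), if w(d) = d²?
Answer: 1/106960 ≈ 9.3493e-6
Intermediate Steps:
1/(91584 + w(-124)) = 1/(91584 + (-124)²) = 1/(91584 + 15376) = 1/106960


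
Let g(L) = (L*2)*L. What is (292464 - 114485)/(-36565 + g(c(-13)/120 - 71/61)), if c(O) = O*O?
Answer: -4768270984800/979617027479 ≈ -4.8675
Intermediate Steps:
c(O) = O**2
g(L) = 2*L**2 (g(L) = (2*L)*L = 2*L**2)
(292464 - 114485)/(-36565 + g(c(-13)/120 - 71/61)) = (292464 - 114485)/(-36565 + 2*((-13)**2/120 - 71/61)**2) = 177979/(-36565 + 2*(169*(1/120) - 71*1/61)**2) = 177979/(-36565 + 2*(169/120 - 71/61)**2) = 177979/(-36565 + 2*(1789/7320)**2) = 177979/(-36565 + 2*(3200521/53582400)) = 177979/(-36565 + 3200521/26791200) = 177979/(-979617027479/26791200) = 177979*(-26791200/979617027479) = -4768270984800/979617027479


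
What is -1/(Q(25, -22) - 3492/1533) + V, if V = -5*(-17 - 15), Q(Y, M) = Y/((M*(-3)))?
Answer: 10281566/64049 ≈ 160.53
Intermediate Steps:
Q(Y, M) = -Y/(3*M) (Q(Y, M) = Y/((-3*M)) = Y*(-1/(3*M)) = -Y/(3*M))
V = 160 (V = -5*(-32) = 160)
-1/(Q(25, -22) - 3492/1533) + V = -1/(-⅓*25/(-22) - 3492/1533) + 160 = -1/(-⅓*25*(-1/22) - 3492*1/1533) + 160 = -1/(25/66 - 1164/511) + 160 = -1/(-64049/33726) + 160 = -1*(-33726/64049) + 160 = 33726/64049 + 160 = 10281566/64049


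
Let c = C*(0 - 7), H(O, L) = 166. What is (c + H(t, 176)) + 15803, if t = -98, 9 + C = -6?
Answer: 16074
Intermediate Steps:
C = -15 (C = -9 - 6 = -15)
c = 105 (c = -15*(0 - 7) = -15*(-7) = 105)
(c + H(t, 176)) + 15803 = (105 + 166) + 15803 = 271 + 15803 = 16074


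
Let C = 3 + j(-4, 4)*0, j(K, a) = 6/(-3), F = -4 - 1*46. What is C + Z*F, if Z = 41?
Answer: -2047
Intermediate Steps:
F = -50 (F = -4 - 46 = -50)
j(K, a) = -2 (j(K, a) = 6*(-⅓) = -2)
C = 3 (C = 3 - 2*0 = 3 + 0 = 3)
C + Z*F = 3 + 41*(-50) = 3 - 2050 = -2047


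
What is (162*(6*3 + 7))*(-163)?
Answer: -660150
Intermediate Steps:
(162*(6*3 + 7))*(-163) = (162*(18 + 7))*(-163) = (162*25)*(-163) = 4050*(-163) = -660150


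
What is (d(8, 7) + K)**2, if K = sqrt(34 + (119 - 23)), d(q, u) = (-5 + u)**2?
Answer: (4 + sqrt(130))**2 ≈ 237.21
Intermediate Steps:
K = sqrt(130) (K = sqrt(34 + 96) = sqrt(130) ≈ 11.402)
(d(8, 7) + K)**2 = ((-5 + 7)**2 + sqrt(130))**2 = (2**2 + sqrt(130))**2 = (4 + sqrt(130))**2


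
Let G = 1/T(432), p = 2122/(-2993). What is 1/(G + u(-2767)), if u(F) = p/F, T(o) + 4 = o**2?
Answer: 1545517977220/404289271 ≈ 3822.8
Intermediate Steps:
T(o) = -4 + o**2
p = -2122/2993 (p = 2122*(-1/2993) = -2122/2993 ≈ -0.70899)
G = 1/186620 (G = 1/(-4 + 432**2) = 1/(-4 + 186624) = 1/186620 ≈ 5.3585e-6)
u(F) = -2122/(2993*F)
1/(G + u(-2767)) = 1/(1/186620 - 2122/2993/(-2767)) = 1/(1/186620 - 2122/2993*(-1/2767)) = 1/(1/186620 + 2122/8281631) = 1/(404289271/1545517977220) = 1545517977220/404289271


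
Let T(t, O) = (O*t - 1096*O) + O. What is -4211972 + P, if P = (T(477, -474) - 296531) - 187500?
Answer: -4403071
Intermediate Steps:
T(t, O) = -1095*O + O*t (T(t, O) = (-1096*O + O*t) + O = -1095*O + O*t)
P = -191099 (P = (-474*(-1095 + 477) - 296531) - 187500 = (-474*(-618) - 296531) - 187500 = (292932 - 296531) - 187500 = -3599 - 187500 = -191099)
-4211972 + P = -4211972 - 191099 = -4403071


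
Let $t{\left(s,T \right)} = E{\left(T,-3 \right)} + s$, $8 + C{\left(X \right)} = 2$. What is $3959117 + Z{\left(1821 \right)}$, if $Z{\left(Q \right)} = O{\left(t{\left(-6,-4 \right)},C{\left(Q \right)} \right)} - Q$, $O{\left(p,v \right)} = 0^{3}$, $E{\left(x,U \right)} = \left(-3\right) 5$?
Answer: $3957296$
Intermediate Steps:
$C{\left(X \right)} = -6$ ($C{\left(X \right)} = -8 + 2 = -6$)
$E{\left(x,U \right)} = -15$
$t{\left(s,T \right)} = -15 + s$
$O{\left(p,v \right)} = 0$
$Z{\left(Q \right)} = - Q$ ($Z{\left(Q \right)} = 0 - Q = - Q$)
$3959117 + Z{\left(1821 \right)} = 3959117 - 1821 = 3957296$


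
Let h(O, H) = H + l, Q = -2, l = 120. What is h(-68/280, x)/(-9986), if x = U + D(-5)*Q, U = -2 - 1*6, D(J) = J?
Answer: -61/4993 ≈ -0.012217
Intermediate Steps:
U = -8 (U = -2 - 6 = -8)
x = 2 (x = -8 - 5*(-2) = -8 + 10 = 2)
h(O, H) = 120 + H (h(O, H) = H + 120 = 120 + H)
h(-68/280, x)/(-9986) = (120 + 2)/(-9986) = 122*(-1/9986) = -61/4993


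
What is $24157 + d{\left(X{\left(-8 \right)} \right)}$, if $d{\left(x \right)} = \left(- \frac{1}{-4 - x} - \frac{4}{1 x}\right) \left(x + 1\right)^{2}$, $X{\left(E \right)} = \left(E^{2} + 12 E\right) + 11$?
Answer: $\frac{8642849}{357} \approx 24210.0$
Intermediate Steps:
$X{\left(E \right)} = 11 + E^{2} + 12 E$
$d{\left(x \right)} = \left(1 + x\right)^{2} \left(- \frac{1}{-4 - x} - \frac{4}{x}\right)$ ($d{\left(x \right)} = \left(- \frac{1}{-4 - x} - \frac{4}{x}\right) \left(1 + x\right)^{2} = \left(1 + x\right)^{2} \left(- \frac{1}{-4 - x} - \frac{4}{x}\right)$)
$24157 + d{\left(X{\left(-8 \right)} \right)} = 24157 + \frac{\left(1 + \left(11 + \left(-8\right)^{2} + 12 \left(-8\right)\right)\right)^{2} \left(-16 - 3 \left(11 + \left(-8\right)^{2} + 12 \left(-8\right)\right)\right)}{\left(11 + \left(-8\right)^{2} + 12 \left(-8\right)\right) \left(4 + \left(11 + \left(-8\right)^{2} + 12 \left(-8\right)\right)\right)} = 24157 + \frac{\left(1 + \left(11 + 64 - 96\right)\right)^{2} \left(-16 - 3 \left(11 + 64 - 96\right)\right)}{\left(11 + 64 - 96\right) \left(4 + \left(11 + 64 - 96\right)\right)} = 24157 + \frac{\left(1 - 21\right)^{2} \left(-16 - -63\right)}{\left(-21\right) \left(4 - 21\right)} = 24157 - \frac{\left(-20\right)^{2} \left(-16 + 63\right)}{21 \left(-17\right)} = 24157 - \frac{400}{21} \left(- \frac{1}{17}\right) 47 = 24157 + \frac{18800}{357} = \frac{8642849}{357}$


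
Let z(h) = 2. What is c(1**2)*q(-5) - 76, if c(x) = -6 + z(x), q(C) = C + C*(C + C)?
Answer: -256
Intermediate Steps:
q(C) = C + 2*C**2 (q(C) = C + C*(2*C) = C + 2*C**2)
c(x) = -4 (c(x) = -6 + 2 = -4)
c(1**2)*q(-5) - 76 = -(-20)*(1 + 2*(-5)) - 76 = -(-20)*(1 - 10) - 76 = -(-20)*(-9) - 76 = -4*45 - 76 = -180 - 76 = -256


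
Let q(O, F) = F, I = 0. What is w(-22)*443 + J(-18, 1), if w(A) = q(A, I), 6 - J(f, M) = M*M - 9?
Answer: 14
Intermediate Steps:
J(f, M) = 15 - M² (J(f, M) = 6 - (M*M - 9) = 6 - (M² - 9) = 6 - (-9 + M²) = 6 + (9 - M²) = 15 - M²)
w(A) = 0
w(-22)*443 + J(-18, 1) = 0*443 + (15 - 1*1²) = 0 + (15 - 1*1) = 0 + (15 - 1) = 0 + 14 = 14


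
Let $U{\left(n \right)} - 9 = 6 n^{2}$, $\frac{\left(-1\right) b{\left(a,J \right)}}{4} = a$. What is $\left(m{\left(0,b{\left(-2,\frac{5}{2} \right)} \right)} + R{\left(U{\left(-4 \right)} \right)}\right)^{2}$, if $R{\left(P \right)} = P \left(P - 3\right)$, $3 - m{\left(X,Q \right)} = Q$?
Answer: $114597025$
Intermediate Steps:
$b{\left(a,J \right)} = - 4 a$
$U{\left(n \right)} = 9 + 6 n^{2}$
$m{\left(X,Q \right)} = 3 - Q$
$R{\left(P \right)} = P \left(-3 + P\right)$
$\left(m{\left(0,b{\left(-2,\frac{5}{2} \right)} \right)} + R{\left(U{\left(-4 \right)} \right)}\right)^{2} = \left(\left(3 - \left(-4\right) \left(-2\right)\right) + \left(9 + 6 \left(-4\right)^{2}\right) \left(-3 + \left(9 + 6 \left(-4\right)^{2}\right)\right)\right)^{2} = \left(\left(3 - 8\right) + \left(9 + 6 \cdot 16\right) \left(-3 + \left(9 + 6 \cdot 16\right)\right)\right)^{2} = \left(\left(3 - 8\right) + \left(9 + 96\right) \left(-3 + \left(9 + 96\right)\right)\right)^{2} = \left(-5 + 105 \left(-3 + 105\right)\right)^{2} = \left(-5 + 105 \cdot 102\right)^{2} = \left(-5 + 10710\right)^{2} = 10705^{2} = 114597025$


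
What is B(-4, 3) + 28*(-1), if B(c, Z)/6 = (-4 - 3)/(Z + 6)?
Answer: -98/3 ≈ -32.667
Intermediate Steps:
B(c, Z) = -42/(6 + Z) (B(c, Z) = 6*((-4 - 3)/(Z + 6)) = 6*(-7/(6 + Z)) = -42/(6 + Z))
B(-4, 3) + 28*(-1) = -42/(6 + 3) + 28*(-1) = -42/9 - 28 = -42*1/9 - 28 = -14/3 - 28 = -98/3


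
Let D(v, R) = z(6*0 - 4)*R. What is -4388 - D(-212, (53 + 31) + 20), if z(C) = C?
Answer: -3972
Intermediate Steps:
D(v, R) = -4*R (D(v, R) = (6*0 - 4)*R = (0 - 4)*R = -4*R)
-4388 - D(-212, (53 + 31) + 20) = -4388 - (-4)*((53 + 31) + 20) = -4388 - (-4)*(84 + 20) = -4388 - (-4)*104 = -4388 - 1*(-416) = -4388 + 416 = -3972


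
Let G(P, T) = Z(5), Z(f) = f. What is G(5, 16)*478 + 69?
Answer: 2459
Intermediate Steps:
G(P, T) = 5
G(5, 16)*478 + 69 = 5*478 + 69 = 2390 + 69 = 2459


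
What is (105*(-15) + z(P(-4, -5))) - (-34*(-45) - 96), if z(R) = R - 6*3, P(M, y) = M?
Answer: -3031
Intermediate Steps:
z(R) = -18 + R (z(R) = R - 1*18 = R - 18 = -18 + R)
(105*(-15) + z(P(-4, -5))) - (-34*(-45) - 96) = (105*(-15) + (-18 - 4)) - (-34*(-45) - 96) = (-1575 - 22) - (1530 - 96) = -1597 - 1*1434 = -1597 - 1434 = -3031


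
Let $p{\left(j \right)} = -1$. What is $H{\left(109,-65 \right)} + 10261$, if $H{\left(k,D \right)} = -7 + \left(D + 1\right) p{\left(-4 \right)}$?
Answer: $10318$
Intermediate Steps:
$H{\left(k,D \right)} = -8 - D$ ($H{\left(k,D \right)} = -7 + \left(D + 1\right) \left(-1\right) = -7 + \left(1 + D\right) \left(-1\right) = -7 - \left(1 + D\right) = -8 - D$)
$H{\left(109,-65 \right)} + 10261 = \left(-8 - -65\right) + 10261 = \left(-8 + 65\right) + 10261 = 57 + 10261 = 10318$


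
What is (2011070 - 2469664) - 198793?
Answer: -657387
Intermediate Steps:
(2011070 - 2469664) - 198793 = -458594 - 198793 = -657387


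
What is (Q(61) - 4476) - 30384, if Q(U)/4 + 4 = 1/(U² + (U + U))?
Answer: -134028464/3843 ≈ -34876.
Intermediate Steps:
Q(U) = -16 + 4/(U² + 2*U) (Q(U) = -16 + 4/(U² + (U + U)) = -16 + 4/(U² + 2*U))
(Q(61) - 4476) - 30384 = (4*(1 - 8*61 - 4*61²)/(61*(2 + 61)) - 4476) - 30384 = (4*(1/61)*(1 - 488 - 4*3721)/63 - 4476) - 30384 = (4*(1/61)*(1/63)*(1 - 488 - 14884) - 4476) - 30384 = (4*(1/61)*(1/63)*(-15371) - 4476) - 30384 = (-61484/3843 - 4476) - 30384 = -17262752/3843 - 30384 = -134028464/3843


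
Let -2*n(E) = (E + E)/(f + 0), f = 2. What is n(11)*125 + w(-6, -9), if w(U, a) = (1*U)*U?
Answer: -1303/2 ≈ -651.50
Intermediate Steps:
w(U, a) = U**2 (w(U, a) = U*U = U**2)
n(E) = -E/2 (n(E) = -(E + E)/(2*(2 + 0)) = -2*E/(2*2) = -E/2)
n(11)*125 + w(-6, -9) = -1/2*11*125 + (-6)**2 = -11/2*125 + 36 = -1375/2 + 36 = -1303/2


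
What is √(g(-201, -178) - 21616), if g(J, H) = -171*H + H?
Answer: 2*√2161 ≈ 92.973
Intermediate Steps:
g(J, H) = -170*H
√(g(-201, -178) - 21616) = √(-170*(-178) - 21616) = √(30260 - 21616) = √8644 = 2*√2161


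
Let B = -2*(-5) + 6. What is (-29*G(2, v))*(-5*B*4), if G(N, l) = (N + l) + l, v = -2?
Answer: -18560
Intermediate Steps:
G(N, l) = N + 2*l
B = 16 (B = 10 + 6 = 16)
(-29*G(2, v))*(-5*B*4) = (-29*(2 + 2*(-2)))*(-5*16*4) = (-29*(2 - 4))*(-80*4) = -29*(-2)*(-320) = 58*(-320) = -18560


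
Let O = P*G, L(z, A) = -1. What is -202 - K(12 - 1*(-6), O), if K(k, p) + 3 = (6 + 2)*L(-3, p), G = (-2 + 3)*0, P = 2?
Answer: -191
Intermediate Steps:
G = 0 (G = 1*0 = 0)
O = 0 (O = 2*0 = 0)
K(k, p) = -11 (K(k, p) = -3 + (6 + 2)*(-1) = -3 + 8*(-1) = -3 - 8 = -11)
-202 - K(12 - 1*(-6), O) = -202 - 1*(-11) = -202 + 11 = -191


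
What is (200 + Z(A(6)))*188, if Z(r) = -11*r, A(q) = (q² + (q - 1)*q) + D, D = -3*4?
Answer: -74072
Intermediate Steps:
D = -12
A(q) = -12 + q² + q*(-1 + q) (A(q) = (q² + (q - 1)*q) - 12 = (q² + (-1 + q)*q) - 12 = (q² + q*(-1 + q)) - 12 = -12 + q² + q*(-1 + q))
(200 + Z(A(6)))*188 = (200 - 11*(-12 - 1*6 + 2*6²))*188 = (200 - 11*(-12 - 6 + 2*36))*188 = (200 - 11*(-12 - 6 + 72))*188 = (200 - 11*54)*188 = (200 - 594)*188 = -394*188 = -74072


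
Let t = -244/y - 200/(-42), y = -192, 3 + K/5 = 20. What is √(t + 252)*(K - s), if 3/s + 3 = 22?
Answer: 403*√1820679/399 ≈ 1362.9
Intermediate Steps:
K = 85 (K = -15 + 5*20 = -15 + 100 = 85)
s = 3/19 (s = 3/(-3 + 22) = 3/19 ≈ 0.15789)
t = 2027/336 (t = -244/(-192) - 200/(-42) = -244*(-1/192) - 200*(-1/42) = 61/48 + 100/21 = 2027/336 ≈ 6.0327)
√(t + 252)*(K - s) = √(2027/336 + 252)*(85 - 1*3/19) = √(86699/336)*(85 - 3/19) = (√1820679/84)*(1612/19) = 403*√1820679/399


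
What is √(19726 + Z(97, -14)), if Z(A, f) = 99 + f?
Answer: √19811 ≈ 140.75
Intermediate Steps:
√(19726 + Z(97, -14)) = √(19726 + (99 - 14)) = √(19726 + 85) = √19811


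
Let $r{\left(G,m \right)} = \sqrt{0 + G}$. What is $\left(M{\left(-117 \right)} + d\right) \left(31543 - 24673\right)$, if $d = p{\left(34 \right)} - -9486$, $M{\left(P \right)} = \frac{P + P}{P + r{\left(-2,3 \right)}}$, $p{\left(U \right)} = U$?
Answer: $\frac{895612345260}{13691} + \frac{1607580 i \sqrt{2}}{13691} \approx 6.5416 \cdot 10^{7} + 166.06 i$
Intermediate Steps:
$r{\left(G,m \right)} = \sqrt{G}$
$M{\left(P \right)} = \frac{2 P}{P + i \sqrt{2}}$ ($M{\left(P \right)} = \frac{P + P}{P + \sqrt{-2}} = \frac{2 P}{P + i \sqrt{2}}$)
$d = 9520$ ($d = 34 - -9486 = 34 + 9486 = 9520$)
$\left(M{\left(-117 \right)} + d\right) \left(31543 - 24673\right) = \left(2 \left(-117\right) \frac{1}{-117 + i \sqrt{2}} + 9520\right) \left(31543 - 24673\right) = \left(- \frac{234}{-117 + i \sqrt{2}} + 9520\right) 6870 = \left(9520 - \frac{234}{-117 + i \sqrt{2}}\right) 6870 = 65402400 - \frac{1607580}{-117 + i \sqrt{2}}$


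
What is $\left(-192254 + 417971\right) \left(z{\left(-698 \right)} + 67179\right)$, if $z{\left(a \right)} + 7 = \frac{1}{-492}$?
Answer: $\frac{2486545345897}{164} \approx 1.5162 \cdot 10^{10}$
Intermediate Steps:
$z{\left(a \right)} = - \frac{3445}{492}$ ($z{\left(a \right)} = -7 + \frac{1}{-492} = -7 - \frac{1}{492} = - \frac{3445}{492}$)
$\left(-192254 + 417971\right) \left(z{\left(-698 \right)} + 67179\right) = \left(-192254 + 417971\right) \left(- \frac{3445}{492} + 67179\right) = 225717 \cdot \frac{33048623}{492} = \frac{2486545345897}{164}$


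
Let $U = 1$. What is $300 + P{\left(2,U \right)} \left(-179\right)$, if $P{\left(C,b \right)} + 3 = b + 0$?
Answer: $658$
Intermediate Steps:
$P{\left(C,b \right)} = -3 + b$ ($P{\left(C,b \right)} = -3 + \left(b + 0\right) = -3 + b$)
$300 + P{\left(2,U \right)} \left(-179\right) = 300 + \left(-3 + 1\right) \left(-179\right) = 300 - -358 = 300 + 358 = 658$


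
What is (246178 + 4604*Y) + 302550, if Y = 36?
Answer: 714472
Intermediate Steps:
(246178 + 4604*Y) + 302550 = (246178 + 4604*36) + 302550 = (246178 + 165744) + 302550 = 411922 + 302550 = 714472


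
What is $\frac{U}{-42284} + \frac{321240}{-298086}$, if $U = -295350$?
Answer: $\frac{564063545}{95486882} \approx 5.9072$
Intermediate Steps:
$\frac{U}{-42284} + \frac{321240}{-298086} = - \frac{295350}{-42284} + \frac{321240}{-298086} = \left(-295350\right) \left(- \frac{1}{42284}\right) + 321240 \left(- \frac{1}{298086}\right) = \frac{13425}{1922} - \frac{53540}{49681} = \frac{564063545}{95486882}$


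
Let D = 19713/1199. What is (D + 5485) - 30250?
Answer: -29673522/1199 ≈ -24749.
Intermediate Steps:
D = 19713/1199 (D = 19713*(1/1199) = 19713/1199 ≈ 16.441)
(D + 5485) - 30250 = (19713/1199 + 5485) - 30250 = 6596228/1199 - 30250 = -29673522/1199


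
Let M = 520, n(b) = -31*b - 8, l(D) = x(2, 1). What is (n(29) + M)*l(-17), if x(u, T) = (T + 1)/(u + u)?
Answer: -387/2 ≈ -193.50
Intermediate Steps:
x(u, T) = (1 + T)/(2*u) (x(u, T) = (1 + T)/((2*u)) = (1 + T)*(1/(2*u)) = (1 + T)/(2*u))
l(D) = ½ (l(D) = (½)*(1 + 1)/2 = (½)*(½)*2 = ½)
n(b) = -8 - 31*b
(n(29) + M)*l(-17) = ((-8 - 31*29) + 520)*(½) = ((-8 - 899) + 520)*(½) = (-907 + 520)*(½) = -387*½ = -387/2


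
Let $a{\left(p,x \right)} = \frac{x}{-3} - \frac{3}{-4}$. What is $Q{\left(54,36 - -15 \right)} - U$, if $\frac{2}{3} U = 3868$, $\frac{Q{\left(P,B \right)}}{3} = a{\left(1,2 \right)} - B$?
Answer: $- \frac{23819}{4} \approx -5954.8$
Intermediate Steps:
$a{\left(p,x \right)} = \frac{3}{4} - \frac{x}{3}$ ($a{\left(p,x \right)} = x \left(- \frac{1}{3}\right) - - \frac{3}{4} = - \frac{x}{3} + \frac{3}{4} = \frac{3}{4} - \frac{x}{3}$)
$Q{\left(P,B \right)} = \frac{1}{4} - 3 B$ ($Q{\left(P,B \right)} = 3 \left(\left(\frac{3}{4} - \frac{2}{3}\right) - B\right) = 3 \left(\frac{1}{12} - B\right) = \frac{1}{4} - 3 B$)
$U = 5802$ ($U = \frac{3}{2} \cdot 3868 = 5802$)
$Q{\left(54,36 - -15 \right)} - U = \left(\frac{1}{4} - 3 \left(36 - -15\right)\right) - 5802 = \left(\frac{1}{4} - 3 \left(36 + 15\right)\right) - 5802 = \left(\frac{1}{4} - 153\right) - 5802 = - \frac{611}{4} - 5802 = - \frac{23819}{4}$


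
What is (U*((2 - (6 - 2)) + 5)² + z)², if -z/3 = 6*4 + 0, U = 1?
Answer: 3969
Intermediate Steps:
z = -72 (z = -3*(6*4 + 0) = -3*(24 + 0) = -3*24 = -72)
(U*((2 - (6 - 2)) + 5)² + z)² = (1*((2 - (6 - 2)) + 5)² - 72)² = (1*((2 - 1*4) + 5)² - 72)² = (1*((2 - 4) + 5)² - 72)² = (1*(-2 + 5)² - 72)² = (1*3² - 72)² = (1*9 - 72)² = (9 - 72)² = (-63)² = 3969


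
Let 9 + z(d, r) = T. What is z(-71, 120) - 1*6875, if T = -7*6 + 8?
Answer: -6918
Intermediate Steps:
T = -34 (T = -42 + 8 = -34)
z(d, r) = -43 (z(d, r) = -9 - 34 = -43)
z(-71, 120) - 1*6875 = -43 - 1*6875 = -43 - 6875 = -6918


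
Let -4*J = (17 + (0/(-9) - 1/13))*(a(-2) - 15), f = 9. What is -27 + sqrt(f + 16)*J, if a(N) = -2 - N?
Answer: 3774/13 ≈ 290.31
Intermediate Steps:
J = 825/13 (J = -(17 + (0/(-9) - 1/13))*((-2 - 1*(-2)) - 15)/4 = -(17 + (0*(-1/9) - 1*1/13))*((-2 + 2) - 15)/4 = -(17 + (0 - 1/13))*(0 - 15)/4 = -(17 - 1/13)*(-15)/4 = -55*(-15)/13 = -1/4*(-3300/13) = 825/13 ≈ 63.462)
-27 + sqrt(f + 16)*J = -27 + sqrt(9 + 16)*(825/13) = -27 + sqrt(25)*(825/13) = -27 + 5*(825/13) = -27 + 4125/13 = 3774/13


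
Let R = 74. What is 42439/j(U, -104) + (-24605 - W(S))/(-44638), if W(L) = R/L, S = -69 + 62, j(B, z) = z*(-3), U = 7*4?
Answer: 605202673/4431336 ≈ 136.57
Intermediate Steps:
U = 28
j(B, z) = -3*z
S = -7
W(L) = 74/L
42439/j(U, -104) + (-24605 - W(S))/(-44638) = 42439/((-3*(-104))) + (-24605 - 74/(-7))/(-44638) = 42439/312 + (-24605 - 74*(-1)/7)*(-1/44638) = 42439*(1/312) + (-24605 - 1*(-74/7))*(-1/44638) = 42439/312 + (-24605 + 74/7)*(-1/44638) = 42439/312 - 172161/7*(-1/44638) = 42439/312 + 15651/28406 = 605202673/4431336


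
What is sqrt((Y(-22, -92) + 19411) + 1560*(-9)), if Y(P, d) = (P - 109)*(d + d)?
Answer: 15*sqrt(131) ≈ 171.68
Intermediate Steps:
Y(P, d) = 2*d*(-109 + P) (Y(P, d) = (-109 + P)*(2*d) = 2*d*(-109 + P))
sqrt((Y(-22, -92) + 19411) + 1560*(-9)) = sqrt((2*(-92)*(-109 - 22) + 19411) + 1560*(-9)) = sqrt((2*(-92)*(-131) + 19411) - 14040) = sqrt((24104 + 19411) - 14040) = sqrt(43515 - 14040) = sqrt(29475) = 15*sqrt(131)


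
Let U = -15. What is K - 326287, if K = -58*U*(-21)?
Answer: -344557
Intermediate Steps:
K = -18270 (K = -58*(-15)*(-21) = 870*(-21) = -18270)
K - 326287 = -18270 - 326287 = -344557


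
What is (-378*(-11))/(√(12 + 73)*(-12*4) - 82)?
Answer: 85239/47279 - 49896*√85/47279 ≈ -7.9270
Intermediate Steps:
(-378*(-11))/(√(12 + 73)*(-12*4) - 82) = 4158/(√85*(-3*16) - 82) = 4158/(√85*(-48) - 82) = 4158/(-48*√85 - 82) = 4158/(-82 - 48*√85)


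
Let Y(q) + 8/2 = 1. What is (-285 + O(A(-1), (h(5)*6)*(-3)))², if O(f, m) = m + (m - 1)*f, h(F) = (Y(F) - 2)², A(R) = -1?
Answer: 80656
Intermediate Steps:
Y(q) = -3 (Y(q) = -4 + 1 = -3)
h(F) = 25 (h(F) = (-3 - 2)² = (-5)² = 25)
O(f, m) = m + f*(-1 + m) (O(f, m) = m + (-1 + m)*f = m + f*(-1 + m))
(-285 + O(A(-1), (h(5)*6)*(-3)))² = (-285 + ((25*6)*(-3) - 1*(-1) - 25*6*(-3)))² = (-285 + (150*(-3) + 1 - 150*(-3)))² = (-285 + (-450 + 1 - 1*(-450)))² = (-285 + (-450 + 1 + 450))² = (-285 + 1)² = (-284)² = 80656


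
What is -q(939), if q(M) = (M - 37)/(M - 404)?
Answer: -902/535 ≈ -1.6860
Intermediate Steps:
q(M) = (-37 + M)/(-404 + M)
-q(939) = -(-37 + 939)/(-404 + 939) = -902/535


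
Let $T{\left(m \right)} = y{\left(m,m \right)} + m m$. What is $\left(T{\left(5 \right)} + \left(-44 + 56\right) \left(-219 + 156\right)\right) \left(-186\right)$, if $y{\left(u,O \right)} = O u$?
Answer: $131316$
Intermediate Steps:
$T{\left(m \right)} = 2 m^{2}$ ($T{\left(m \right)} = m m + m m = m^{2} + m^{2} = 2 m^{2}$)
$\left(T{\left(5 \right)} + \left(-44 + 56\right) \left(-219 + 156\right)\right) \left(-186\right) = \left(2 \cdot 5^{2} + \left(-44 + 56\right) \left(-219 + 156\right)\right) \left(-186\right) = \left(2 \cdot 25 + 12 \left(-63\right)\right) \left(-186\right) = \left(50 - 756\right) \left(-186\right) = \left(-706\right) \left(-186\right) = 131316$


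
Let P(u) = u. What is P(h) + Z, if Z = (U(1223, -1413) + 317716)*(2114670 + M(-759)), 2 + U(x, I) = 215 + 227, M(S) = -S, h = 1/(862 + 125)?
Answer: 664286955347989/987 ≈ 6.7304e+11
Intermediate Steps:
h = 1/987 ≈ 0.0010132
U(x, I) = 440 (U(x, I) = -2 + (215 + 227) = -2 + 442 = 440)
Z = 673036428924 (Z = (440 + 317716)*(2114670 - 1*(-759)) = 318156*(2114670 + 759) = 318156*2115429 = 673036428924)
P(h) + Z = 1/987 + 673036428924 = 664286955347989/987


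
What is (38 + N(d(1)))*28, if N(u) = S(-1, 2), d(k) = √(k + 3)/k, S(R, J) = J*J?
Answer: 1176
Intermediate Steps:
S(R, J) = J²
d(k) = √(3 + k)/k
N(u) = 4 (N(u) = 2² = 4)
(38 + N(d(1)))*28 = (38 + 4)*28 = 42*28 = 1176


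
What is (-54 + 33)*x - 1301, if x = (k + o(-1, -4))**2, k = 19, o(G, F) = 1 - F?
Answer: -13397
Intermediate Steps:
x = 576 (x = (19 + (1 - 1*(-4)))**2 = (19 + (1 + 4))**2 = (19 + 5)**2 = 24**2 = 576)
(-54 + 33)*x - 1301 = (-54 + 33)*576 - 1301 = -21*576 - 1301 = -12096 - 1301 = -13397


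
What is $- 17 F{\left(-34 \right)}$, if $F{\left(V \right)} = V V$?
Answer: $-19652$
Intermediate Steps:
$F{\left(V \right)} = V^{2}$
$- 17 F{\left(-34 \right)} = - 17 \left(-34\right)^{2} = \left(-17\right) 1156 = -19652$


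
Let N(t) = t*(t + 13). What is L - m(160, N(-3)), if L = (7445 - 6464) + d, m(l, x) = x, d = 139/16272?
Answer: 16451131/16272 ≈ 1011.0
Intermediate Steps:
N(t) = t*(13 + t)
d = 139/16272 (d = 139*(1/16272) = 139/16272 ≈ 0.0085423)
L = 15962971/16272 (L = (7445 - 6464) + 139/16272 = 981 + 139/16272 = 15962971/16272 ≈ 981.01)
L - m(160, N(-3)) = 15962971/16272 - (-3)*(13 - 3) = 15962971/16272 - (-3)*10 = 15962971/16272 - 1*(-30) = 15962971/16272 + 30 = 16451131/16272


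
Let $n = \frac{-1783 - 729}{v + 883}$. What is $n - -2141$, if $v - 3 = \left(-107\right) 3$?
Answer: $\frac{1207153}{565} \approx 2136.6$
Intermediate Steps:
$v = -318$ ($v = 3 - 321 = -318$)
$n = - \frac{2512}{565}$ ($n = \frac{-1783 - 729}{-318 + 883} = - \frac{2512}{565} \approx -4.446$)
$n - -2141 = - \frac{2512}{565} - -2141 = - \frac{2512}{565} + 2141 = \frac{1207153}{565}$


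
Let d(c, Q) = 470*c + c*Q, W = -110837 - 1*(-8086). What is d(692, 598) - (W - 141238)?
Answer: 983045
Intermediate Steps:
W = -102751 (W = -110837 + 8086 = -102751)
d(c, Q) = 470*c + Q*c
d(692, 598) - (W - 141238) = 692*(470 + 598) - (-102751 - 141238) = 692*1068 - 1*(-243989) = 739056 + 243989 = 983045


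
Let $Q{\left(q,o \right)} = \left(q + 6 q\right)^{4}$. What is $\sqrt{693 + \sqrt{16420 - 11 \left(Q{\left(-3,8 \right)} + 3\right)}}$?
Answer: $\sqrt{693 + 2 i \sqrt{530726}} \approx 33.959 + 21.453 i$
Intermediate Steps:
$Q{\left(q,o \right)} = 2401 q^{4}$ ($Q{\left(q,o \right)} = \left(7 q\right)^{4} = 2401 q^{4}$)
$\sqrt{693 + \sqrt{16420 - 11 \left(Q{\left(-3,8 \right)} + 3\right)}} = \sqrt{693 + \sqrt{16420 - 11 \left(2401 \left(-3\right)^{4} + 3\right)}} = \sqrt{693 + \sqrt{16420 - 11 \left(2401 \cdot 81 + 3\right)}} = \sqrt{693 + \sqrt{16420 - 11 \left(194481 + 3\right)}} = \sqrt{693 + \sqrt{16420 - 2139324}} = \sqrt{693 + \sqrt{-2122904}} = \sqrt{693 + 2 i \sqrt{530726}}$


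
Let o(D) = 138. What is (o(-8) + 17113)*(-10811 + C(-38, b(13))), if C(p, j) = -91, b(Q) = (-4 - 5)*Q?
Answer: -188070402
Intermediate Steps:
b(Q) = -9*Q
(o(-8) + 17113)*(-10811 + C(-38, b(13))) = (138 + 17113)*(-10811 - 91) = 17251*(-10902) = -188070402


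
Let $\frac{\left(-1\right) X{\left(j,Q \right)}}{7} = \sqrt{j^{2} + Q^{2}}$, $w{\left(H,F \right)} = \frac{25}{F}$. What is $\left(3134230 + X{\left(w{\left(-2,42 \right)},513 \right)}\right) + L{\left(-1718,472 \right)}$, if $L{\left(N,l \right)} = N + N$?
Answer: $3130794 - \frac{\sqrt{464230741}}{6} \approx 3.1272 \cdot 10^{6}$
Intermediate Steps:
$L{\left(N,l \right)} = 2 N$
$X{\left(j,Q \right)} = - 7 \sqrt{Q^{2} + j^{2}}$ ($X{\left(j,Q \right)} = - 7 \sqrt{j^{2} + Q^{2}} = - 7 \sqrt{Q^{2} + j^{2}}$)
$\left(3134230 + X{\left(w{\left(-2,42 \right)},513 \right)}\right) + L{\left(-1718,472 \right)} = \left(3134230 - 7 \sqrt{513^{2} + \left(\frac{25}{42}\right)^{2}}\right) + 2 \left(-1718\right) = \left(3134230 - 7 \sqrt{263169 + \left(25 \cdot \frac{1}{42}\right)^{2}}\right) - 3436 = \left(3134230 - 7 \sqrt{263169 + \left(\frac{25}{42}\right)^{2}}\right) - 3436 = \left(3134230 - 7 \sqrt{263169 + \frac{625}{1764}}\right) - 3436 = \left(3134230 - 7 \sqrt{\frac{464230741}{1764}}\right) - 3436 = \left(3134230 - 7 \frac{\sqrt{464230741}}{42}\right) - 3436 = \left(3134230 - \frac{\sqrt{464230741}}{6}\right) - 3436 = 3130794 - \frac{\sqrt{464230741}}{6}$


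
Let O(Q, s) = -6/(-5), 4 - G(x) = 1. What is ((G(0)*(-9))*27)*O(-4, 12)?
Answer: -4374/5 ≈ -874.80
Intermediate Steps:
G(x) = 3 (G(x) = 4 - 1*1 = 4 - 1 = 3)
O(Q, s) = 6/5 (O(Q, s) = -6*(-1/5) = 6/5)
((G(0)*(-9))*27)*O(-4, 12) = ((3*(-9))*27)*(6/5) = -27*27*(6/5) = -729*6/5 = -4374/5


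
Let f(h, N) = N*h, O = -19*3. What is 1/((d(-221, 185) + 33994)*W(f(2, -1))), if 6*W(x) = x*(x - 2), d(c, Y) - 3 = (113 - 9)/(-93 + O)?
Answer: 225/10198892 ≈ 2.2061e-5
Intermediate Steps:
O = -57
d(c, Y) = 173/75 (d(c, Y) = 3 + (113 - 9)/(-93 - 57) = 3 + 104/(-150) = 3 + 104*(-1/150) = 3 - 52/75 = 173/75)
W(x) = x*(-2 + x)/6 (W(x) = (x*(x - 2))/6 = (x*(-2 + x))/6 = x*(-2 + x)/6)
1/((d(-221, 185) + 33994)*W(f(2, -1))) = 1/((173/75 + 33994)*(((-1*2)*(-2 - 1*2)/6))) = 1/((2549723/75)*(((1/6)*(-2)*(-2 - 2)))) = 75/(2549723*(((1/6)*(-2)*(-4)))) = 75/(2549723*(4/3)) = (75/2549723)*(3/4) = 225/10198892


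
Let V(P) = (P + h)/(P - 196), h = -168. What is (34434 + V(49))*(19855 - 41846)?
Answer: -15902373821/21 ≈ -7.5726e+8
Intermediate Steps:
V(P) = (-168 + P)/(-196 + P) (V(P) = (P - 168)/(P - 196) = (-168 + P)/(-196 + P))
(34434 + V(49))*(19855 - 41846) = (34434 + (-168 + 49)/(-196 + 49))*(19855 - 41846) = (34434 - 119/(-147))*(-21991) = (34434 - 1/147*(-119))*(-21991) = (34434 + 17/21)*(-21991) = (723131/21)*(-21991) = -15902373821/21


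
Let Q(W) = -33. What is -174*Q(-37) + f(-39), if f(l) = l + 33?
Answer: 5736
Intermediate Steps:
f(l) = 33 + l
-174*Q(-37) + f(-39) = -174*(-33) + (33 - 39) = 5742 - 6 = 5736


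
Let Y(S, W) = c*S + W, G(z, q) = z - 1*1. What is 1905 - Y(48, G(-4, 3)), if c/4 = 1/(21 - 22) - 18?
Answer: 5558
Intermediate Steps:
c = -76 (c = 4*(1/(21 - 22) - 18) = 4*(1/(-1) - 18) = 4*(-1 - 18) = 4*(-19) = -76)
G(z, q) = -1 + z (G(z, q) = z - 1 = -1 + z)
Y(S, W) = W - 76*S (Y(S, W) = -76*S + W = W - 76*S)
1905 - Y(48, G(-4, 3)) = 1905 - ((-1 - 4) - 76*48) = 1905 - (-5 - 3648) = 1905 - 1*(-3653) = 1905 + 3653 = 5558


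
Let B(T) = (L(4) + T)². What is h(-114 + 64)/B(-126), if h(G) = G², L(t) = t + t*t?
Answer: 625/2809 ≈ 0.22250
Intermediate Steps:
L(t) = t + t²
B(T) = (20 + T)² (B(T) = (4*(1 + 4) + T)² = (4*5 + T)² = (20 + T)²)
h(-114 + 64)/B(-126) = (-114 + 64)²/((20 - 126)²) = (-50)²/((-106)²) = 2500/11236 = 2500*(1/11236) = 625/2809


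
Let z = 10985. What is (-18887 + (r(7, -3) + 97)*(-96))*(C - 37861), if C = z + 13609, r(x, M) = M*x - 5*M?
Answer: 366474341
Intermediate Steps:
r(x, M) = -5*M + M*x
C = 24594 (C = 10985 + 13609 = 24594)
(-18887 + (r(7, -3) + 97)*(-96))*(C - 37861) = (-18887 + (-3*(-5 + 7) + 97)*(-96))*(24594 - 37861) = (-18887 + (-3*2 + 97)*(-96))*(-13267) = (-18887 + (-6 + 97)*(-96))*(-13267) = (-18887 + 91*(-96))*(-13267) = (-18887 - 8736)*(-13267) = -27623*(-13267) = 366474341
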